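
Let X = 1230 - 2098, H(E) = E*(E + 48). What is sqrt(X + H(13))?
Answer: 5*I*sqrt(3) ≈ 8.6602*I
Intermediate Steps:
H(E) = E*(48 + E)
X = -868
sqrt(X + H(13)) = sqrt(-868 + 13*(48 + 13)) = sqrt(-868 + 13*61) = sqrt(-868 + 793) = sqrt(-75) = 5*I*sqrt(3)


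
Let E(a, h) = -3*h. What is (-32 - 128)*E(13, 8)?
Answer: 3840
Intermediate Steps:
(-32 - 128)*E(13, 8) = (-32 - 128)*(-3*8) = -160*(-24) = 3840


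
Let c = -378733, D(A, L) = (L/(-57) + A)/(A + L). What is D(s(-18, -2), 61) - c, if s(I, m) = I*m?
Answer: 2094016748/5529 ≈ 3.7873e+5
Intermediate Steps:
D(A, L) = (A - L/57)/(A + L) (D(A, L) = (L*(-1/57) + A)/(A + L) = (-L/57 + A)/(A + L) = (A - L/57)/(A + L))
D(s(-18, -2), 61) - c = (-18*(-2) - 1/57*61)/(-18*(-2) + 61) - 1*(-378733) = (36 - 61/57)/(36 + 61) + 378733 = (1991/57)/97 + 378733 = (1/97)*(1991/57) + 378733 = 1991/5529 + 378733 = 2094016748/5529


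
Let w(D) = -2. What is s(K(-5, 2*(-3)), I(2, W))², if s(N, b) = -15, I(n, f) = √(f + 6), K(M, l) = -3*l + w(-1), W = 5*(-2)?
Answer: 225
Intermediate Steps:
W = -10
K(M, l) = -2 - 3*l (K(M, l) = -3*l - 2 = -2 - 3*l)
I(n, f) = √(6 + f)
s(K(-5, 2*(-3)), I(2, W))² = (-15)² = 225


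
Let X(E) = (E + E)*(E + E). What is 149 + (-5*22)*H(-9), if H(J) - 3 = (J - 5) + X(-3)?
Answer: -2601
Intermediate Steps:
X(E) = 4*E**2 (X(E) = (2*E)*(2*E) = 4*E**2)
H(J) = 34 + J (H(J) = 3 + ((J - 5) + 4*(-3)**2) = 3 + ((-5 + J) + 4*9) = 3 + ((-5 + J) + 36) = 3 + (31 + J) = 34 + J)
149 + (-5*22)*H(-9) = 149 + (-5*22)*(34 - 9) = 149 - 110*25 = 149 - 2750 = -2601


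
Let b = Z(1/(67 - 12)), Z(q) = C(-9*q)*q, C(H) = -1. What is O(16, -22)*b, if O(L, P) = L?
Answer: -16/55 ≈ -0.29091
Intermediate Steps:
Z(q) = -q
b = -1/55 (b = -1/(67 - 12) = -1/55 ≈ -0.018182)
O(16, -22)*b = 16*(-1/55) = -16/55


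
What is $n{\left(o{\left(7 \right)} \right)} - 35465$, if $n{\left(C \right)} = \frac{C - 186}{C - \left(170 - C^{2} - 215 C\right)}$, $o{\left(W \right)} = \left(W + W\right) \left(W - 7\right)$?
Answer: $- \frac{3014432}{85} \approx -35464.0$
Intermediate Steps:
$o{\left(W \right)} = 2 W \left(-7 + W\right)$
$n{\left(C \right)} = \frac{-186 + C}{-170 + C^{2} + 216 C}$ ($n{\left(C \right)} = \frac{-186 + C}{C + \left(-170 + C^{2} + 215 C\right)} = \frac{-186 + C}{-170 + C^{2} + 216 C}$)
$n{\left(o{\left(7 \right)} \right)} - 35465 = \frac{-186 + 2 \cdot 7 \left(-7 + 7\right)}{-170 + \left(2 \cdot 7 \left(-7 + 7\right)\right)^{2} + 216 \cdot 2 \cdot 7 \left(-7 + 7\right)} - 35465 = \frac{-186 + 2 \cdot 7 \cdot 0}{-170 + \left(2 \cdot 7 \cdot 0\right)^{2} + 216 \cdot 2 \cdot 7 \cdot 0} - 35465 = \frac{-186 + 0}{-170 + 0^{2} + 216 \cdot 0} - 35465 = \frac{1}{-170 + 0 + 0} \left(-186\right) - 35465 = \frac{1}{-170} \left(-186\right) - 35465 = \left(- \frac{1}{170}\right) \left(-186\right) - 35465 = \frac{93}{85} - 35465 = - \frac{3014432}{85}$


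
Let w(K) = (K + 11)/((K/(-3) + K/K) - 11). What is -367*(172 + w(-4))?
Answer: -1633517/26 ≈ -62828.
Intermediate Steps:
w(K) = (11 + K)/(-10 - K/3) (w(K) = (11 + K)/((K*(-⅓) + 1) - 11) = (11 + K)/((-K/3 + 1) - 11) = (11 + K)/((1 - K/3) - 11) = (11 + K)/(-10 - K/3))
-367*(172 + w(-4)) = -367*(172 + 3*(-11 - 1*(-4))/(30 - 4)) = -367*(172 + 3*(-11 + 4)/26) = -367*(172 + 3*(1/26)*(-7)) = -367*(172 - 21/26) = -367*4451/26 = -1633517/26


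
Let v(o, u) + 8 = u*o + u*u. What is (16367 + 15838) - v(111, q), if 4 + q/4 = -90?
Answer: -67427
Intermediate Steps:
q = -376 (q = -16 + 4*(-90) = -16 - 360 = -376)
v(o, u) = -8 + u² + o*u (v(o, u) = -8 + (u*o + u*u) = -8 + (o*u + u²) = -8 + (u² + o*u) = -8 + u² + o*u)
(16367 + 15838) - v(111, q) = (16367 + 15838) - (-8 + (-376)² + 111*(-376)) = 32205 - (-8 + 141376 - 41736) = 32205 - 1*99632 = 32205 - 99632 = -67427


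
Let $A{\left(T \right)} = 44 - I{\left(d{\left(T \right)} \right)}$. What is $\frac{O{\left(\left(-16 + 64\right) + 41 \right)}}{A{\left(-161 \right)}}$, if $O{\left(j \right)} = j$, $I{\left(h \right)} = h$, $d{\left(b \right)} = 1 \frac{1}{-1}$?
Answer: $\frac{89}{45} \approx 1.9778$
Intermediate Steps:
$d{\left(b \right)} = -1$ ($d{\left(b \right)} = 1 \left(-1\right) = -1$)
$A{\left(T \right)} = 45$ ($A{\left(T \right)} = 44 - -1 = 44 + 1 = 45$)
$\frac{O{\left(\left(-16 + 64\right) + 41 \right)}}{A{\left(-161 \right)}} = \frac{\left(-16 + 64\right) + 41}{45} = \left(48 + 41\right) \frac{1}{45} = 89 \cdot \frac{1}{45} = \frac{89}{45}$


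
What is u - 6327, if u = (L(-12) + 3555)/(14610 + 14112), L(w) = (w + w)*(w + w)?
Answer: -60573321/9574 ≈ -6326.9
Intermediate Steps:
L(w) = 4*w**2 (L(w) = (2*w)*(2*w) = 4*w**2)
u = 1377/9574 (u = (4*(-12)**2 + 3555)/(14610 + 14112) = (4*144 + 3555)/28722 = (576 + 3555)*(1/28722) = 4131*(1/28722) = 1377/9574 ≈ 0.14383)
u - 6327 = 1377/9574 - 6327 = -60573321/9574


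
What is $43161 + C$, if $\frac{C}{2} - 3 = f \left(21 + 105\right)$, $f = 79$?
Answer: $63075$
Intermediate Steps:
$C = 19914$ ($C = 6 + 2 \cdot 79 \left(21 + 105\right) = 6 + 2 \cdot 79 \cdot 126 = 6 + 2 \cdot 9954 = 6 + 19908 = 19914$)
$43161 + C = 43161 + 19914 = 63075$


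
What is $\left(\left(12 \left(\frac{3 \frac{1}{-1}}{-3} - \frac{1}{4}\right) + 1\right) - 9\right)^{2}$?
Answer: $1$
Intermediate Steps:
$\left(\left(12 \left(\frac{3 \frac{1}{-1}}{-3} - \frac{1}{4}\right) + 1\right) - 9\right)^{2} = \left(\left(12 \left(3 \left(-1\right) \left(- \frac{1}{3}\right) - \frac{1}{4}\right) + 1\right) - 9\right)^{2} = \left(\left(12 \left(\left(-3\right) \left(- \frac{1}{3}\right) - \frac{1}{4}\right) + 1\right) - 9\right)^{2} = \left(\left(12 \left(1 - \frac{1}{4}\right) + 1\right) - 9\right)^{2} = \left(\left(12 \cdot \frac{3}{4} + 1\right) - 9\right)^{2} = \left(\left(9 + 1\right) - 9\right)^{2} = \left(10 - 9\right)^{2} = 1^{2} = 1$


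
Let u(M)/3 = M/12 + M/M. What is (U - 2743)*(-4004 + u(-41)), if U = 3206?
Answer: -7428835/4 ≈ -1.8572e+6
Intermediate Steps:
u(M) = 3 + M/4 (u(M) = 3*(M/12 + M/M) = 3*(M*(1/12) + 1) = 3*(M/12 + 1) = 3*(1 + M/12) = 3 + M/4)
(U - 2743)*(-4004 + u(-41)) = (3206 - 2743)*(-4004 + (3 + (1/4)*(-41))) = 463*(-4004 + (3 - 41/4)) = 463*(-4004 - 29/4) = 463*(-16045/4) = -7428835/4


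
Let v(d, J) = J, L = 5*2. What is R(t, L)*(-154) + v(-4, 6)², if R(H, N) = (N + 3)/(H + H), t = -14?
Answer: 215/2 ≈ 107.50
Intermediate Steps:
L = 10
R(H, N) = (3 + N)/(2*H) (R(H, N) = (3 + N)/((2*H)) = (3 + N)*(1/(2*H)) = (3 + N)/(2*H))
R(t, L)*(-154) + v(-4, 6)² = ((½)*(3 + 10)/(-14))*(-154) + 6² = ((½)*(-1/14)*13)*(-154) + 36 = -13/28*(-154) + 36 = 143/2 + 36 = 215/2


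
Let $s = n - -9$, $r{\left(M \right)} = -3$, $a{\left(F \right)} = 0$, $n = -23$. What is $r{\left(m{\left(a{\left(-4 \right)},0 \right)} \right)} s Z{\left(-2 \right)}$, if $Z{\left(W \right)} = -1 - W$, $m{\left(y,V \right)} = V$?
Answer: $42$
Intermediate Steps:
$s = -14$ ($s = -23 - -9 = -23 + 9 = -14$)
$r{\left(m{\left(a{\left(-4 \right)},0 \right)} \right)} s Z{\left(-2 \right)} = \left(-3\right) \left(-14\right) \left(-1 - -2\right) = 42 \left(-1 + 2\right) = 42 \cdot 1 = 42$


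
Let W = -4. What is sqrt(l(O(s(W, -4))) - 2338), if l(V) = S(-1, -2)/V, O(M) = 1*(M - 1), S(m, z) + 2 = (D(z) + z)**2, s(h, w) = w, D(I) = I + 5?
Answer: I*sqrt(58445)/5 ≈ 48.351*I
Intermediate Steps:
D(I) = 5 + I
S(m, z) = -2 + (5 + 2*z)**2 (S(m, z) = -2 + ((5 + z) + z)**2 = -2 + (5 + 2*z)**2)
O(M) = -1 + M (O(M) = 1*(-1 + M) = -1 + M)
l(V) = -1/V (l(V) = (-2 + (5 + 2*(-2))**2)/V = (-2 + (5 - 4)**2)/V = (-2 + 1**2)/V = (-2 + 1)/V = -1/V)
sqrt(l(O(s(W, -4))) - 2338) = sqrt(-1/(-1 - 4) - 2338) = sqrt(-1/(-5) - 2338) = sqrt(-1*(-1/5) - 2338) = sqrt(1/5 - 2338) = sqrt(-11689/5) = I*sqrt(58445)/5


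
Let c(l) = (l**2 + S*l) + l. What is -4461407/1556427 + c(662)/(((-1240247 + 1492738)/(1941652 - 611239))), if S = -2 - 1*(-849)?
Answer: 2069902725414431783/392983809657 ≈ 5.2671e+6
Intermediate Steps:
S = 847 (S = -2 + 849 = 847)
c(l) = l**2 + 848*l (c(l) = (l**2 + 847*l) + l = l**2 + 848*l)
-4461407/1556427 + c(662)/(((-1240247 + 1492738)/(1941652 - 611239))) = -4461407/1556427 + (662*(848 + 662))/(((-1240247 + 1492738)/(1941652 - 611239))) = -4461407*1/1556427 + (662*1510)/((252491/1330413)) = -4461407/1556427 + 999620/((252491*(1/1330413))) = -4461407/1556427 + 999620/(252491/1330413) = -4461407/1556427 + 999620*(1330413/252491) = -4461407/1556427 + 1329907443060/252491 = 2069902725414431783/392983809657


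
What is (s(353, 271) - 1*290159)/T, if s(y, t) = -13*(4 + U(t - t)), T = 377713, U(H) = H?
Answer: -290211/377713 ≈ -0.76834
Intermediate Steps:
s(y, t) = -52 (s(y, t) = -13*(4 + (t - t)) = -13*(4 + 0) = -13*4 = -52)
(s(353, 271) - 1*290159)/T = (-52 - 1*290159)/377713 = (-52 - 290159)*(1/377713) = -290211*1/377713 = -290211/377713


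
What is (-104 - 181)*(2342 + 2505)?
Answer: -1381395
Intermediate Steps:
(-104 - 181)*(2342 + 2505) = -285*4847 = -1381395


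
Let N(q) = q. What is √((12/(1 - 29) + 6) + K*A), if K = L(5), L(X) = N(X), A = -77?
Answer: 4*I*√1162/7 ≈ 19.479*I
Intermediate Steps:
L(X) = X
K = 5
√((12/(1 - 29) + 6) + K*A) = √((12/(1 - 29) + 6) + 5*(-77)) = √((12/(-28) + 6) - 385) = √((12*(-1/28) + 6) - 385) = √((-3/7 + 6) - 385) = √(39/7 - 385) = √(-2656/7) = 4*I*√1162/7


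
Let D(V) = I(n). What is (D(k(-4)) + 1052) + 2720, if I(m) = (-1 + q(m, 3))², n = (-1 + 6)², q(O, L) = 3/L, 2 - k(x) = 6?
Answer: 3772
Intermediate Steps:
k(x) = -4 (k(x) = 2 - 1*6 = 2 - 6 = -4)
n = 25 (n = 5² = 25)
I(m) = 0 (I(m) = (-1 + 3/3)² = (-1 + 3*(⅓))² = (-1 + 1)² = 0² = 0)
D(V) = 0
(D(k(-4)) + 1052) + 2720 = (0 + 1052) + 2720 = 1052 + 2720 = 3772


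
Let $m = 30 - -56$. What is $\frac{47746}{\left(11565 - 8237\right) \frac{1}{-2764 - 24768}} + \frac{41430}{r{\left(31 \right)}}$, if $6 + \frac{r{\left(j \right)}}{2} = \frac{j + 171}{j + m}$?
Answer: $- \frac{4158358499}{10400} \approx -3.9984 \cdot 10^{5}$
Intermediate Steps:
$m = 86$ ($m = 30 + 56 = 86$)
$r{\left(j \right)} = -12 + \frac{2 \left(171 + j\right)}{86 + j}$ ($r{\left(j \right)} = -12 + 2 \frac{j + 171}{j + 86} = -12 + 2 \frac{171 + j}{86 + j} = -12 + \frac{2 \left(171 + j\right)}{86 + j}$)
$\frac{47746}{\left(11565 - 8237\right) \frac{1}{-2764 - 24768}} + \frac{41430}{r{\left(31 \right)}} = \frac{47746}{\left(11565 - 8237\right) \frac{1}{-2764 - 24768}} + \frac{41430}{10 \frac{1}{86 + 31} \left(-69 - 31\right)} = \frac{47746}{3328 \frac{1}{-27532}} + \frac{41430}{10 \cdot \frac{1}{117} \left(-69 - 31\right)} = \frac{47746}{3328 \left(- \frac{1}{27532}\right)} + \frac{41430}{10 \cdot \frac{1}{117} \left(-100\right)} = \frac{47746}{- \frac{832}{6883}} + \frac{41430}{- \frac{1000}{117}} = 47746 \left(- \frac{6883}{832}\right) + 41430 \left(- \frac{117}{1000}\right) = - \frac{164317859}{416} - \frac{484731}{100} = - \frac{4158358499}{10400}$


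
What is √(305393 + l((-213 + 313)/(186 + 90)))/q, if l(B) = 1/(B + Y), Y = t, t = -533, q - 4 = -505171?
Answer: -√25781076563699/4641474396 ≈ -0.0010939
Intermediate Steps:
q = -505167 (q = 4 - 505171 = -505167)
Y = -533
l(B) = 1/(-533 + B) (l(B) = 1/(B - 533) = 1/(-533 + B))
√(305393 + l((-213 + 313)/(186 + 90)))/q = √(305393 + 1/(-533 + (-213 + 313)/(186 + 90)))/(-505167) = √(305393 + 1/(-533 + 100/276))*(-1/505167) = √(305393 + 1/(-533 + 100*(1/276)))*(-1/505167) = √(305393 + 1/(-533 + 25/69))*(-1/505167) = √(305393 + 1/(-36752/69))*(-1/505167) = √(305393 - 69/36752)*(-1/505167) = √(11223803467/36752)*(-1/505167) = (√25781076563699/9188)*(-1/505167) = -√25781076563699/4641474396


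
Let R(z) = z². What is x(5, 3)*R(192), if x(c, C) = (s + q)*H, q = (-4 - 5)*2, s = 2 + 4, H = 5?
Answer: -2211840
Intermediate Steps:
s = 6
q = -18 (q = -9*2 = -18)
x(c, C) = -60 (x(c, C) = (6 - 18)*5 = -12*5 = -60)
x(5, 3)*R(192) = -60*192² = -60*36864 = -2211840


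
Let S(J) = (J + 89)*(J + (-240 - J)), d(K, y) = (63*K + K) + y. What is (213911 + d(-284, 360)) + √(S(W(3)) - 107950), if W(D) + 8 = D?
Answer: 196095 + I*√128110 ≈ 1.961e+5 + 357.92*I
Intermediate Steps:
d(K, y) = y + 64*K (d(K, y) = 64*K + y = y + 64*K)
W(D) = -8 + D
S(J) = -21360 - 240*J (S(J) = (89 + J)*(-240) = -21360 - 240*J)
(213911 + d(-284, 360)) + √(S(W(3)) - 107950) = (213911 + (360 + 64*(-284))) + √((-21360 - 240*(-8 + 3)) - 107950) = (213911 + (360 - 18176)) + √((-21360 - 240*(-5)) - 107950) = (213911 - 17816) + √((-21360 + 1200) - 107950) = 196095 + √(-20160 - 107950) = 196095 + √(-128110) = 196095 + I*√128110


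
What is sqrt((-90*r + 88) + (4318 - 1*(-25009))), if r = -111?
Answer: sqrt(39405) ≈ 198.51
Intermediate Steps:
sqrt((-90*r + 88) + (4318 - 1*(-25009))) = sqrt((-90*(-111) + 88) + (4318 - 1*(-25009))) = sqrt((9990 + 88) + (4318 + 25009)) = sqrt(10078 + 29327) = sqrt(39405)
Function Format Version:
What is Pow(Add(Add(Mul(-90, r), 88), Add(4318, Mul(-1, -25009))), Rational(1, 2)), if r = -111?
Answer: Pow(39405, Rational(1, 2)) ≈ 198.51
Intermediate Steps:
Pow(Add(Add(Mul(-90, r), 88), Add(4318, Mul(-1, -25009))), Rational(1, 2)) = Pow(Add(Add(Mul(-90, -111), 88), Add(4318, Mul(-1, -25009))), Rational(1, 2)) = Pow(Add(Add(9990, 88), Add(4318, 25009)), Rational(1, 2)) = Pow(Add(10078, 29327), Rational(1, 2)) = Pow(39405, Rational(1, 2))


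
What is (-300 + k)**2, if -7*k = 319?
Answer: 5851561/49 ≈ 1.1942e+5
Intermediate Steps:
k = -319/7 (k = -1/7*319 = -319/7 ≈ -45.571)
(-300 + k)**2 = (-300 - 319/7)**2 = (-2419/7)**2 = 5851561/49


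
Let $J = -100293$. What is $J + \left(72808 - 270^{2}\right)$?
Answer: $-100385$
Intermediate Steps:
$J + \left(72808 - 270^{2}\right) = -100293 + \left(72808 - 270^{2}\right) = -100293 + \left(72808 - 72900\right) = -100293 - 92 = -100385$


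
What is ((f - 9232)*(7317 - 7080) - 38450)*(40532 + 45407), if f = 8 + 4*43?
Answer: -187671353786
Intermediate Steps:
f = 180 (f = 8 + 172 = 180)
((f - 9232)*(7317 - 7080) - 38450)*(40532 + 45407) = ((180 - 9232)*(7317 - 7080) - 38450)*(40532 + 45407) = (-9052*237 - 38450)*85939 = (-2145324 - 38450)*85939 = -2183774*85939 = -187671353786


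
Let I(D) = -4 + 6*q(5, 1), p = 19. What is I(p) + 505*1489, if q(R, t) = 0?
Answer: 751941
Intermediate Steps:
I(D) = -4 (I(D) = -4 + 6*0 = -4 + 0 = -4)
I(p) + 505*1489 = -4 + 505*1489 = -4 + 751945 = 751941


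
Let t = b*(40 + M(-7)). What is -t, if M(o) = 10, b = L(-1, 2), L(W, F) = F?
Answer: -100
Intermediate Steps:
b = 2
t = 100 (t = 2*(40 + 10) = 2*50 = 100)
-t = -1*100 = -100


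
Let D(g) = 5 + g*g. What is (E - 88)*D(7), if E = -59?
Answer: -7938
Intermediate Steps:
D(g) = 5 + g²
(E - 88)*D(7) = (-59 - 88)*(5 + 7²) = -147*(5 + 49) = -147*54 = -7938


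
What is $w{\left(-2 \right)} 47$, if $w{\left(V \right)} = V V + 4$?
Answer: $376$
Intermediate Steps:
$w{\left(V \right)} = 4 + V^{2}$ ($w{\left(V \right)} = V^{2} + 4 = 4 + V^{2}$)
$w{\left(-2 \right)} 47 = \left(4 + \left(-2\right)^{2}\right) 47 = \left(4 + 4\right) 47 = 8 \cdot 47 = 376$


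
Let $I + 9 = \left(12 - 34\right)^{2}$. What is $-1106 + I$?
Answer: $-631$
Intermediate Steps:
$I = 475$ ($I = -9 + \left(12 - 34\right)^{2} = -9 + \left(-22\right)^{2} = -9 + 484 = 475$)
$-1106 + I = -1106 + 475 = -631$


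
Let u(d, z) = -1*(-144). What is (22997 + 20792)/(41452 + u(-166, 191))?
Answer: 43789/41596 ≈ 1.0527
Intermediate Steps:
u(d, z) = 144
(22997 + 20792)/(41452 + u(-166, 191)) = (22997 + 20792)/(41452 + 144) = 43789/41596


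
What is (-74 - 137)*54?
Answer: -11394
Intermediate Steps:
(-74 - 137)*54 = -211*54 = -11394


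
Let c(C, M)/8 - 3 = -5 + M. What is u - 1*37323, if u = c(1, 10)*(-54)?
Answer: -40779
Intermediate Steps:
c(C, M) = -16 + 8*M (c(C, M) = 24 + 8*(-5 + M) = 24 + (-40 + 8*M) = -16 + 8*M)
u = -3456 (u = (-16 + 8*10)*(-54) = (-16 + 80)*(-54) = 64*(-54) = -3456)
u - 1*37323 = -3456 - 1*37323 = -3456 - 37323 = -40779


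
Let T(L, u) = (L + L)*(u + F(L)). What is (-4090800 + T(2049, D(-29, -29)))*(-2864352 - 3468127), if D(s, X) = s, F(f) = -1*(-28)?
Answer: 25930855592142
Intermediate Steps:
F(f) = 28
T(L, u) = 2*L*(28 + u) (T(L, u) = (L + L)*(u + 28) = (2*L)*(28 + u) = 2*L*(28 + u))
(-4090800 + T(2049, D(-29, -29)))*(-2864352 - 3468127) = (-4090800 + 2*2049*(28 - 29))*(-2864352 - 3468127) = (-4090800 + 2*2049*(-1))*(-6332479) = (-4090800 - 4098)*(-6332479) = -4094898*(-6332479) = 25930855592142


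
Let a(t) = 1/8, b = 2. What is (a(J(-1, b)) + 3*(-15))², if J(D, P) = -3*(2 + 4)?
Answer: 128881/64 ≈ 2013.8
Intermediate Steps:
J(D, P) = -18 (J(D, P) = -3*6 = -18)
a(t) = ⅛
(a(J(-1, b)) + 3*(-15))² = (⅛ + 3*(-15))² = (⅛ - 45)² = (-359/8)² = 128881/64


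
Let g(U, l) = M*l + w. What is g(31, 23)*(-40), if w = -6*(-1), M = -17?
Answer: 15400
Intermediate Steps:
w = 6
g(U, l) = 6 - 17*l (g(U, l) = -17*l + 6 = 6 - 17*l)
g(31, 23)*(-40) = (6 - 17*23)*(-40) = (6 - 391)*(-40) = -385*(-40) = 15400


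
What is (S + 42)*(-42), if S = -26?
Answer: -672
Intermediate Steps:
(S + 42)*(-42) = (-26 + 42)*(-42) = 16*(-42) = -672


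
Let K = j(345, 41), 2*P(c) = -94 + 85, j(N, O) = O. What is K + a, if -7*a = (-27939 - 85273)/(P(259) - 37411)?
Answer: 21250073/523817 ≈ 40.568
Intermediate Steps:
P(c) = -9/2 (P(c) = (-94 + 85)/2 = (½)*(-9) = -9/2)
K = 41
a = -226424/523817 (a = -(-27939 - 85273)/(7*(-9/2 - 37411)) = -(-113212)/(7*(-74831/2)) = -(-113212)*(-2)/(7*74831) = -⅐*226424/74831 = -226424/523817 ≈ -0.43226)
K + a = 41 - 226424/523817 = 21250073/523817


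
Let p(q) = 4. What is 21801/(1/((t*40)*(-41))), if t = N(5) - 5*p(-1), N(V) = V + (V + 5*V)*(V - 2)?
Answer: -2681523000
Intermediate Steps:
N(V) = V + 6*V*(-2 + V) (N(V) = V + (6*V)*(-2 + V) = V + 6*V*(-2 + V))
t = 75 (t = 5*(-11 + 6*5) - 5*4 = 5*(-11 + 30) - 20 = 5*19 - 20 = 95 - 20 = 75)
21801/(1/((t*40)*(-41))) = 21801/(1/((75*40)*(-41))) = 21801/(1/(3000*(-41))) = 21801/(1/(-123000)) = 21801/(-1/123000) = 21801*(-123000) = -2681523000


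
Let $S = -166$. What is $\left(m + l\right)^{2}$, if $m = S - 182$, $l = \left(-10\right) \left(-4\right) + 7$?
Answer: $90601$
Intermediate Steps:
$l = 47$ ($l = 40 + 7 = 47$)
$m = -348$ ($m = -166 - 182 = -348$)
$\left(m + l\right)^{2} = \left(-348 + 47\right)^{2} = \left(-301\right)^{2} = 90601$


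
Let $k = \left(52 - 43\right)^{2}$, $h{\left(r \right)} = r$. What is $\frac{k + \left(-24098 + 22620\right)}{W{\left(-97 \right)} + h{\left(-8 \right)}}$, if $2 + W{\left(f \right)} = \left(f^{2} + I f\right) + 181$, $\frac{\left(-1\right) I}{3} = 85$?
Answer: $- \frac{1397}{34315} \approx -0.040711$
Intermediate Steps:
$I = -255$ ($I = \left(-3\right) 85 = -255$)
$k = 81$ ($k = 9^{2} = 81$)
$W{\left(f \right)} = 179 + f^{2} - 255 f$ ($W{\left(f \right)} = -2 + \left(\left(f^{2} - 255 f\right) + 181\right) = -2 + \left(181 + f^{2} - 255 f\right) = 179 + f^{2} - 255 f$)
$\frac{k + \left(-24098 + 22620\right)}{W{\left(-97 \right)} + h{\left(-8 \right)}} = \frac{81 + \left(-24098 + 22620\right)}{\left(179 + \left(-97\right)^{2} - -24735\right) - 8} = \frac{81 - 1478}{\left(179 + 9409 + 24735\right) - 8} = - \frac{1397}{34323 - 8} = - \frac{1397}{34315}$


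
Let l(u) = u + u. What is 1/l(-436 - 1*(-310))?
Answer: -1/252 ≈ -0.0039683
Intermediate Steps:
l(u) = 2*u
1/l(-436 - 1*(-310)) = 1/(2*(-436 - 1*(-310))) = 1/(2*(-436 + 310)) = 1/(2*(-126)) = 1/(-252) = -1/252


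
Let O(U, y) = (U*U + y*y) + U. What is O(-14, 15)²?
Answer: 165649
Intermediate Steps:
O(U, y) = U + U² + y² (O(U, y) = (U² + y²) + U = U + U² + y²)
O(-14, 15)² = (-14 + (-14)² + 15²)² = (-14 + 196 + 225)² = 407² = 165649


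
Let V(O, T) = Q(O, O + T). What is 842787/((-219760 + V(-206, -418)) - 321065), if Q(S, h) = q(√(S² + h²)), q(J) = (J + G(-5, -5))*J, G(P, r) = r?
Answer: -10208304359/1319226541 + 936430*√107953/1319226541 ≈ -7.5049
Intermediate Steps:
q(J) = J*(-5 + J) (q(J) = (J - 5)*J = (-5 + J)*J = J*(-5 + J))
Q(S, h) = √(S² + h²)*(-5 + √(S² + h²))
V(O, T) = O² + (O + T)² - 5*√(O² + (O + T)²)
842787/((-219760 + V(-206, -418)) - 321065) = 842787/((-219760 + ((-206)² + (-206 - 418)² - 5*√((-206)² + (-206 - 418)²))) - 321065) = 842787/((-219760 + (42436 + (-624)² - 5*√(42436 + (-624)²))) - 321065) = 842787/((-219760 + (42436 + 389376 - 5*√(42436 + 389376))) - 321065) = 842787/((-219760 + (42436 + 389376 - 10*√107953)) - 321065) = 842787/((-219760 + (431812 - 10*√107953)) - 321065) = 842787/((212052 - 10*√107953) - 321065) = 842787/(-109013 - 10*√107953)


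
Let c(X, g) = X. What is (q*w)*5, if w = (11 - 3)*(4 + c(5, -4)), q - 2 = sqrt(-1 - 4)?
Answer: 720 + 360*I*sqrt(5) ≈ 720.0 + 804.98*I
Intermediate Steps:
q = 2 + I*sqrt(5) (q = 2 + sqrt(-1 - 4) = 2 + sqrt(-5) = 2 + I*sqrt(5) ≈ 2.0 + 2.2361*I)
w = 72 (w = (11 - 3)*(4 + 5) = 8*9 = 72)
(q*w)*5 = ((2 + I*sqrt(5))*72)*5 = (144 + 72*I*sqrt(5))*5 = 720 + 360*I*sqrt(5)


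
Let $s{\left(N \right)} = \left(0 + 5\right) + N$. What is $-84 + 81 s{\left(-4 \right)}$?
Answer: $-3$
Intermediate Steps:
$s{\left(N \right)} = 5 + N$
$-84 + 81 s{\left(-4 \right)} = -84 + 81 \left(5 - 4\right) = -84 + 81 \cdot 1 = -84 + 81 = -3$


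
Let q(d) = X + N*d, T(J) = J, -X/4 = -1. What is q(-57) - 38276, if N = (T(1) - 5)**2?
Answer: -39184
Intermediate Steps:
X = 4 (X = -4*(-1) = 4)
N = 16 (N = (1 - 5)**2 = (-4)**2 = 16)
q(d) = 4 + 16*d
q(-57) - 38276 = (4 + 16*(-57)) - 38276 = (4 - 912) - 38276 = -908 - 38276 = -39184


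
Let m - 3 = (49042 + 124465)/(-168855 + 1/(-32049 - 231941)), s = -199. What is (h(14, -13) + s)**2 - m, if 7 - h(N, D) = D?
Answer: 1428172699740068/44576031451 ≈ 32039.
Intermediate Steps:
h(N, D) = 7 - D
m = 87923981423/44576031451 (m = 3 + (49042 + 124465)/(-168855 + 1/(-32049 - 231941)) = 3 + 173507/(-168855 + 1/(-263990)) = 3 + 173507/(-168855 - 1/263990) = 3 + 173507/(-44576031451/263990) = 3 + 173507*(-263990/44576031451) = 3 - 45804112930/44576031451 = 87923981423/44576031451 ≈ 1.9725)
(h(14, -13) + s)**2 - m = ((7 - 1*(-13)) - 199)**2 - 1*87923981423/44576031451 = ((7 + 13) - 199)**2 - 87923981423/44576031451 = (20 - 199)**2 - 87923981423/44576031451 = (-179)**2 - 87923981423/44576031451 = 32041 - 87923981423/44576031451 = 1428172699740068/44576031451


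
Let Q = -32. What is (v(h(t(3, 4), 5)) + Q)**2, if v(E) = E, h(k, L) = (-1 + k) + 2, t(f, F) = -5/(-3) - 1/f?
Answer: 7921/9 ≈ 880.11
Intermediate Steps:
t(f, F) = 5/3 - 1/f (t(f, F) = -5*(-1/3) - 1/f = 5/3 - 1/f)
h(k, L) = 1 + k
(v(h(t(3, 4), 5)) + Q)**2 = ((1 + (5/3 - 1/3)) - 32)**2 = ((1 + 4/3) - 32)**2 = (7/3 - 32)**2 = (-89/3)**2 = 7921/9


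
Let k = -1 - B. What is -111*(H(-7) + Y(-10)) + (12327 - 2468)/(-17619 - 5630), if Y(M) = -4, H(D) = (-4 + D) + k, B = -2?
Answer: 36119087/23249 ≈ 1553.6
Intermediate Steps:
k = 1 (k = -1 - 1*(-2) = -1 + 2 = 1)
H(D) = -3 + D (H(D) = (-4 + D) + 1 = -3 + D)
-111*(H(-7) + Y(-10)) + (12327 - 2468)/(-17619 - 5630) = -111*((-3 - 7) - 4) + (12327 - 2468)/(-17619 - 5630) = -111*(-10 - 4) + 9859/(-23249) = -111*(-14) + 9859*(-1/23249) = 1554 - 9859/23249 = 36119087/23249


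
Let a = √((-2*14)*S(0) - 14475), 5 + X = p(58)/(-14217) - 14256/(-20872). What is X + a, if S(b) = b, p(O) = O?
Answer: -160277393/37092153 + 5*I*√579 ≈ -4.3211 + 120.31*I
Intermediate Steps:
X = -160277393/37092153 (X = -5 + (58/(-14217) - 14256/(-20872)) = -5 + (58*(-1/14217) - 14256*(-1/20872)) = -5 + (-58/14217 + 1782/2609) = -5 + 25183372/37092153 = -160277393/37092153 ≈ -4.3211)
a = 5*I*√579 (a = √(-2*14*0 - 14475) = √(-28*0 - 14475) = √(0 - 14475) = √(-14475) = 5*I*√579 ≈ 120.31*I)
X + a = -160277393/37092153 + 5*I*√579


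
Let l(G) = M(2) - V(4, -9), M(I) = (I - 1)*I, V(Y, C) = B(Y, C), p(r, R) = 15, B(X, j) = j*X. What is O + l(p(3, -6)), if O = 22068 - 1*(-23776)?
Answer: 45882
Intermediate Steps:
B(X, j) = X*j
V(Y, C) = C*Y (V(Y, C) = Y*C = C*Y)
O = 45844 (O = 22068 + 23776 = 45844)
M(I) = I*(-1 + I) (M(I) = (-1 + I)*I = I*(-1 + I))
l(G) = 38 (l(G) = 2*(-1 + 2) - (-9)*4 = 2*1 - 1*(-36) = 2 + 36 = 38)
O + l(p(3, -6)) = 45844 + 38 = 45882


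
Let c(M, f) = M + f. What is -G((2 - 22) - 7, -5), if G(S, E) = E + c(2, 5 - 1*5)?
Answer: 3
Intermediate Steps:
G(S, E) = 2 + E (G(S, E) = E + (2 + (5 - 1*5)) = E + (2 + (5 - 5)) = E + (2 + 0) = E + 2 = 2 + E)
-G((2 - 22) - 7, -5) = -(2 - 5) = -1*(-3) = 3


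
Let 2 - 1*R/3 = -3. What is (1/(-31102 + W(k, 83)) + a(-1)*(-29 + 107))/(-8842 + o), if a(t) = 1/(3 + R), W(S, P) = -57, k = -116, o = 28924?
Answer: 202532/938602557 ≈ 0.00021578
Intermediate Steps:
R = 15 (R = 6 - 3*(-3) = 6 + 9 = 15)
a(t) = 1/18 (a(t) = 1/(3 + 15) = 1/18)
(1/(-31102 + W(k, 83)) + a(-1)*(-29 + 107))/(-8842 + o) = (1/(-31102 - 57) + (-29 + 107)/18)/(-8842 + 28924) = (1/(-31159) + (1/18)*78)/20082 = (-1/31159 + 13/3)*(1/20082) = (405064/93477)*(1/20082) = 202532/938602557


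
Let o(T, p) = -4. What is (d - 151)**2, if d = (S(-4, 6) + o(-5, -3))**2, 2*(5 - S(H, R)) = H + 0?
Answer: 20164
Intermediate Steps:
S(H, R) = 5 - H/2 (S(H, R) = 5 - (H + 0)/2 = 5 - H/2)
d = 9 (d = ((5 - 1/2*(-4)) - 4)**2 = ((5 + 2) - 4)**2 = (7 - 4)**2 = 3**2 = 9)
(d - 151)**2 = (9 - 151)**2 = (-142)**2 = 20164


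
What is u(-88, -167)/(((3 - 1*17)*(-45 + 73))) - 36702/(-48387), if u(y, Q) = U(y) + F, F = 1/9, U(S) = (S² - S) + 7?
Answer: -136846457/7112889 ≈ -19.239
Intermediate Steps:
U(S) = 7 + S² - S
F = ⅑ ≈ 0.11111
u(y, Q) = 64/9 + y² - y (u(y, Q) = (7 + y² - y) + ⅑ = 64/9 + y² - y)
u(-88, -167)/(((3 - 1*17)*(-45 + 73))) - 36702/(-48387) = (64/9 + (-88)² - 1*(-88))/(((3 - 1*17)*(-45 + 73))) - 36702/(-48387) = (64/9 + 7744 + 88)/(((3 - 17)*28)) - 36702*(-1/48387) = 70552/(9*((-14*28))) + 12234/16129 = (70552/9)/(-392) + 12234/16129 = (70552/9)*(-1/392) + 12234/16129 = -8819/441 + 12234/16129 = -136846457/7112889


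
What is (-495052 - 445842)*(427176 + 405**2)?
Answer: -556257473694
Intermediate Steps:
(-495052 - 445842)*(427176 + 405**2) = -940894*(427176 + 164025) = -940894*591201 = -556257473694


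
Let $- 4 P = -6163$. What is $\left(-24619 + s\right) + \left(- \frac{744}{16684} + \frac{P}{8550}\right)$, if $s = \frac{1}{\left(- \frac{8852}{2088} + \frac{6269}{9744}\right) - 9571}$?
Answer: $- \frac{982908987148439288711}{39925033399182600} \approx -24619.0$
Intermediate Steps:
$s = - \frac{29232}{279884593}$ ($s = \frac{1}{\left(\left(-8852\right) \frac{1}{2088} + 6269 \cdot \frac{1}{9744}\right) - 9571} = \frac{1}{\left(- \frac{2213}{522} + \frac{6269}{9744}\right) - 9571} = \frac{1}{- \frac{105121}{29232} - 9571} = \frac{1}{- \frac{279884593}{29232}} = - \frac{29232}{279884593} \approx -0.00010444$)
$P = \frac{6163}{4}$ ($P = \left(- \frac{1}{4}\right) \left(-6163\right) = \frac{6163}{4} \approx 1540.8$)
$\left(-24619 + s\right) + \left(- \frac{744}{16684} + \frac{P}{8550}\right) = \left(-24619 - \frac{29232}{279884593}\right) + \left(- \frac{744}{16684} + \frac{6163}{4 \cdot 8550}\right) = - \frac{6890478824299}{279884593} + \left(\left(-744\right) \frac{1}{16684} + \frac{6163}{4} \cdot \frac{1}{8550}\right) = - \frac{6890478824299}{279884593} + \left(- \frac{186}{4171} + \frac{6163}{34200}\right) = - \frac{6890478824299}{279884593} + \frac{19344673}{142648200} = - \frac{982908987148439288711}{39925033399182600}$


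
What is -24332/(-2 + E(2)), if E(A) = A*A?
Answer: -12166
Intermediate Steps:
E(A) = A²
-24332/(-2 + E(2)) = -24332/(-2 + 2²) = -24332/(-2 + 4) = -24332/2 = -24332*½ = -12166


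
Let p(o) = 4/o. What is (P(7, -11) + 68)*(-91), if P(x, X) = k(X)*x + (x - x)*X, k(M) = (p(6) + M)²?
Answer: -667849/9 ≈ -74206.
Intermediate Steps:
k(M) = (⅔ + M)² (k(M) = (4/6 + M)² = (4*(⅙) + M)² = (⅔ + M)²)
P(x, X) = x*(2 + 3*X)²/9 (P(x, X) = ((2 + 3*X)²/9)*x + (x - x)*X = x*(2 + 3*X)²/9 + 0*X = x*(2 + 3*X)²/9 + 0 = x*(2 + 3*X)²/9)
(P(7, -11) + 68)*(-91) = ((⅑)*7*(2 + 3*(-11))² + 68)*(-91) = ((⅑)*7*(2 - 33)² + 68)*(-91) = ((⅑)*7*(-31)² + 68)*(-91) = ((⅑)*7*961 + 68)*(-91) = (6727/9 + 68)*(-91) = (7339/9)*(-91) = -667849/9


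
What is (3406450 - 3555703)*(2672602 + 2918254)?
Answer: -834452030568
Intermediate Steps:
(3406450 - 3555703)*(2672602 + 2918254) = -149253*5590856 = -834452030568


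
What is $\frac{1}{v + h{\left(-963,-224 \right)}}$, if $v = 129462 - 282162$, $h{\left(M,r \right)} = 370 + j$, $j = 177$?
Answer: $- \frac{1}{152153} \approx -6.5723 \cdot 10^{-6}$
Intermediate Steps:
$h{\left(M,r \right)} = 547$ ($h{\left(M,r \right)} = 370 + 177 = 547$)
$v = -152700$
$\frac{1}{v + h{\left(-963,-224 \right)}} = \frac{1}{-152700 + 547} = \frac{1}{-152153} = - \frac{1}{152153}$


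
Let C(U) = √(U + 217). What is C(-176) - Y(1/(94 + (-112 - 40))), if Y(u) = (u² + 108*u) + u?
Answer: 6321/3364 + √41 ≈ 8.2821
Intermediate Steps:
C(U) = √(217 + U)
Y(u) = u² + 109*u
C(-176) - Y(1/(94 + (-112 - 40))) = √(217 - 176) - (109 + 1/(94 + (-112 - 40)))/(94 + (-112 - 40)) = √41 - (109 + 1/(94 - 152))/(94 - 152) = √41 - (109 + 1/(-58))/(-58) = √41 - (-1)*(109 - 1/58)/58 = √41 - (-1)*6321/(58*58) = √41 - 1*(-6321/3364) = √41 + 6321/3364 = 6321/3364 + √41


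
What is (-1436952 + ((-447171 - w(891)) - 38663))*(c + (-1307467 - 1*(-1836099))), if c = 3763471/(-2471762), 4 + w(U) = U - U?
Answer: -1256200325446503183/1235881 ≈ -1.0164e+12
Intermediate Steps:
w(U) = -4 (w(U) = -4 + (U - U) = -4 + 0 = -4)
c = -3763471/2471762 (c = 3763471*(-1/2471762) = -3763471/2471762 ≈ -1.5226)
(-1436952 + ((-447171 - w(891)) - 38663))*(c + (-1307467 - 1*(-1836099))) = (-1436952 + ((-447171 - 1*(-4)) - 38663))*(-3763471/2471762 + (-1307467 - 1*(-1836099))) = (-1436952 + ((-447171 + 4) - 38663))*(-3763471/2471762 + (-1307467 + 1836099)) = (-1436952 + (-447167 - 38663))*(-3763471/2471762 + 528632) = (-1436952 - 485830)*(1306648726113/2471762) = -1922782*1306648726113/2471762 = -1256200325446503183/1235881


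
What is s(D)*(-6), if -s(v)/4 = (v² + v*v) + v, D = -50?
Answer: 118800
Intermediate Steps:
s(v) = -8*v² - 4*v (s(v) = -4*((v² + v*v) + v) = -4*((v² + v²) + v) = -4*(2*v² + v) = -4*(v + 2*v²) = -8*v² - 4*v)
s(D)*(-6) = -4*(-50)*(1 + 2*(-50))*(-6) = -4*(-50)*(1 - 100)*(-6) = -4*(-50)*(-99)*(-6) = -19800*(-6) = 118800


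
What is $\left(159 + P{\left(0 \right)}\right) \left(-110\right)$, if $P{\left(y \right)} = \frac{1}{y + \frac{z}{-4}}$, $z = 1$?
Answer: $-17050$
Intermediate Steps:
$P{\left(y \right)} = \frac{1}{- \frac{1}{4} + y}$ ($P{\left(y \right)} = \frac{1}{y + 1 \frac{1}{-4}} = \frac{1}{y + 1 \left(- \frac{1}{4}\right)} = \frac{1}{y - \frac{1}{4}} = \frac{1}{- \frac{1}{4} + y}$)
$\left(159 + P{\left(0 \right)}\right) \left(-110\right) = \left(159 + \frac{4}{-1 + 4 \cdot 0}\right) \left(-110\right) = \left(159 + \frac{4}{-1 + 0}\right) \left(-110\right) = \left(159 + \frac{4}{-1}\right) \left(-110\right) = \left(159 + 4 \left(-1\right)\right) \left(-110\right) = \left(159 - 4\right) \left(-110\right) = 155 \left(-110\right) = -17050$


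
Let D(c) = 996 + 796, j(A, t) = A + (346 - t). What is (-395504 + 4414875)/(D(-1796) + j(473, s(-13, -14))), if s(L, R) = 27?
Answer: 4019371/2584 ≈ 1555.5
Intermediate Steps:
j(A, t) = 346 + A - t
D(c) = 1792
(-395504 + 4414875)/(D(-1796) + j(473, s(-13, -14))) = (-395504 + 4414875)/(1792 + (346 + 473 - 1*27)) = 4019371/(1792 + (346 + 473 - 27)) = 4019371/(1792 + 792) = 4019371/2584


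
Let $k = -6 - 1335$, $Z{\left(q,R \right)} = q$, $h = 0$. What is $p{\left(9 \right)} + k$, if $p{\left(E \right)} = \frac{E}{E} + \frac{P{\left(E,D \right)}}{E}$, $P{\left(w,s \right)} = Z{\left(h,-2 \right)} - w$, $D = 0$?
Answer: $-1341$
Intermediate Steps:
$k = -1341$
$P{\left(w,s \right)} = - w$ ($P{\left(w,s \right)} = 0 - w = - w$)
$p{\left(E \right)} = 0$ ($p{\left(E \right)} = \frac{E}{E} + \frac{\left(-1\right) E}{E} = 1 - 1 = 0$)
$p{\left(9 \right)} + k = 0 - 1341 = -1341$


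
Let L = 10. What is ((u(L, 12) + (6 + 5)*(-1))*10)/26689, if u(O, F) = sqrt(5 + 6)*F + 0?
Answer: -110/26689 + 120*sqrt(11)/26689 ≈ 0.010791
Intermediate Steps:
u(O, F) = F*sqrt(11) (u(O, F) = sqrt(11)*F + 0 = F*sqrt(11) + 0 = F*sqrt(11))
((u(L, 12) + (6 + 5)*(-1))*10)/26689 = ((12*sqrt(11) + (6 + 5)*(-1))*10)/26689 = ((12*sqrt(11) + 11*(-1))*10)*(1/26689) = ((12*sqrt(11) - 11)*10)*(1/26689) = ((-11 + 12*sqrt(11))*10)*(1/26689) = (-110 + 120*sqrt(11))*(1/26689) = -110/26689 + 120*sqrt(11)/26689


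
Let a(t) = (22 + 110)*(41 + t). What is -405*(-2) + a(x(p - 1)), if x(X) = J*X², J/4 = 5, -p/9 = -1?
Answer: 175182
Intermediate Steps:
p = 9 (p = -9*(-1) = 9)
J = 20 (J = 4*5 = 20)
x(X) = 20*X²
a(t) = 5412 + 132*t (a(t) = 132*(41 + t) = 5412 + 132*t)
-405*(-2) + a(x(p - 1)) = -405*(-2) + (5412 + 132*(20*(9 - 1)²)) = 810 + (5412 + 132*(20*8²)) = 810 + (5412 + 132*(20*64)) = 810 + (5412 + 132*1280) = 810 + (5412 + 168960) = 810 + 174372 = 175182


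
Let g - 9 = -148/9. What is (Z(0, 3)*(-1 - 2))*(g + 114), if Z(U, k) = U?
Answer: 0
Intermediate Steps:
g = -67/9 (g = 9 - 148/9 = -67/9 ≈ -7.4444)
(Z(0, 3)*(-1 - 2))*(g + 114) = (0*(-1 - 2))*(-67/9 + 114) = (0*(-3))*(959/9) = 0*(959/9) = 0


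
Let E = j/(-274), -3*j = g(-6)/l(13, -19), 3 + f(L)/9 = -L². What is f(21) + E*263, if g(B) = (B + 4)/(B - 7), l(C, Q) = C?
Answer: -277557901/69459 ≈ -3996.0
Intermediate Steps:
f(L) = -27 - 9*L² (f(L) = -27 + 9*(-L²) = -27 - 9*L²)
g(B) = (4 + B)/(-7 + B)
j = -2/507 (j = -(4 - 6)/(-7 - 6)/(3*13) = --2/(-13)/(3*13) = -(-1/13*(-2))/(3*13) = -2/(39*13) = -⅓*2/169 = -2/507 ≈ -0.0039448)
E = 1/69459 (E = -2/507/(-274) = -2/507*(-1/274) = 1/69459 ≈ 1.4397e-5)
f(21) + E*263 = (-27 - 9*21²) + (1/69459)*263 = (-27 - 9*441) + 263/69459 = (-27 - 3969) + 263/69459 = -3996 + 263/69459 = -277557901/69459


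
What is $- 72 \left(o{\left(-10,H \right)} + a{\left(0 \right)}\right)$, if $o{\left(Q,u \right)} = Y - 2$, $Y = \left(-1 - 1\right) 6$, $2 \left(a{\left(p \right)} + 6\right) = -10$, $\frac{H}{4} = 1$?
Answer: $1800$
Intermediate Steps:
$H = 4$ ($H = 4 \cdot 1 = 4$)
$a{\left(p \right)} = -11$ ($a{\left(p \right)} = -6 + \frac{1}{2} \left(-10\right) = -6 - 5 = -11$)
$Y = -12$ ($Y = \left(-2\right) 6 = -12$)
$o{\left(Q,u \right)} = -14$ ($o{\left(Q,u \right)} = -12 - 2 = -14$)
$- 72 \left(o{\left(-10,H \right)} + a{\left(0 \right)}\right) = - 72 \left(-14 - 11\right) = \left(-72\right) \left(-25\right) = 1800$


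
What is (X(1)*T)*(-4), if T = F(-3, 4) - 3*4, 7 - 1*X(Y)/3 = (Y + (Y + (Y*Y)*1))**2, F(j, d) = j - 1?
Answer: -384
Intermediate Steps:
F(j, d) = -1 + j
X(Y) = 21 - 3*(Y**2 + 2*Y)**2 (X(Y) = 21 - 3*(Y + (Y + (Y*Y)*1))**2 = 21 - 3*(Y + (Y + Y**2*1))**2 = 21 - 3*(Y + (Y + Y**2))**2 = 21 - 3*(Y**2 + 2*Y)**2)
T = -16 (T = (-1 - 3) - 3*4 = -4 - 12 = -16)
(X(1)*T)*(-4) = ((21 - 3*1**2*(2 + 1)**2)*(-16))*(-4) = ((21 - 3*1*3**2)*(-16))*(-4) = ((21 - 3*1*9)*(-16))*(-4) = ((21 - 27)*(-16))*(-4) = -6*(-16)*(-4) = 96*(-4) = -384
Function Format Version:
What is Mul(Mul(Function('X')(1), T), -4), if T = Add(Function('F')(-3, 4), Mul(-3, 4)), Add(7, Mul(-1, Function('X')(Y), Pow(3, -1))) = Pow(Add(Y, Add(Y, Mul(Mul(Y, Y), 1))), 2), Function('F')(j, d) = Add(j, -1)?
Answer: -384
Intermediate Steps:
Function('F')(j, d) = Add(-1, j)
Function('X')(Y) = Add(21, Mul(-3, Pow(Add(Pow(Y, 2), Mul(2, Y)), 2))) (Function('X')(Y) = Add(21, Mul(-3, Pow(Add(Y, Add(Y, Mul(Mul(Y, Y), 1))), 2))) = Add(21, Mul(-3, Pow(Add(Y, Add(Y, Mul(Pow(Y, 2), 1))), 2))) = Add(21, Mul(-3, Pow(Add(Y, Add(Y, Pow(Y, 2))), 2))) = Add(21, Mul(-3, Pow(Add(Pow(Y, 2), Mul(2, Y)), 2))))
T = -16 (T = Add(Add(-1, -3), Mul(-3, 4)) = Add(-4, -12) = -16)
Mul(Mul(Function('X')(1), T), -4) = Mul(Mul(Add(21, Mul(-3, Pow(1, 2), Pow(Add(2, 1), 2))), -16), -4) = Mul(Mul(Add(21, Mul(-3, 1, Pow(3, 2))), -16), -4) = Mul(Mul(Add(21, Mul(-3, 1, 9)), -16), -4) = Mul(Mul(Add(21, -27), -16), -4) = Mul(Mul(-6, -16), -4) = Mul(96, -4) = -384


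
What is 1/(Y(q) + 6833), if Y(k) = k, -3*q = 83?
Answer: 3/20416 ≈ 0.00014694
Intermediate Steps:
q = -83/3 (q = -1/3*83 = -83/3 ≈ -27.667)
1/(Y(q) + 6833) = 1/(-83/3 + 6833) = 1/(20416/3) = 3/20416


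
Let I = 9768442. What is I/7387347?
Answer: 9768442/7387347 ≈ 1.3223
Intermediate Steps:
I/7387347 = 9768442/7387347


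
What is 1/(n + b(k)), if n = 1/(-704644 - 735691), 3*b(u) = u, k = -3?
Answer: -1440335/1440336 ≈ -1.0000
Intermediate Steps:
b(u) = u/3
n = -1/1440335 (n = 1/(-1440335) = -1/1440335 ≈ -6.9428e-7)
1/(n + b(k)) = 1/(-1/1440335 + (⅓)*(-3)) = 1/(-1/1440335 - 1) = 1/(-1440336/1440335) = -1440335/1440336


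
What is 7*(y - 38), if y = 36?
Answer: -14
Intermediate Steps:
7*(y - 38) = 7*(36 - 38) = 7*(-2) = -14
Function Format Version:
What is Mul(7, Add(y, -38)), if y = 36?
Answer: -14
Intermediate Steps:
Mul(7, Add(y, -38)) = Mul(7, Add(36, -38)) = Mul(7, -2) = -14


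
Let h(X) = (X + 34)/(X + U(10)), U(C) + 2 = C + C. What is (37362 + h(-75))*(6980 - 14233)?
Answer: -15446532775/57 ≈ -2.7099e+8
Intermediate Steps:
U(C) = -2 + 2*C (U(C) = -2 + (C + C) = -2 + 2*C)
h(X) = (34 + X)/(18 + X) (h(X) = (X + 34)/(X + (-2 + 2*10)) = (34 + X)/(X + (-2 + 20)) = (34 + X)/(X + 18) = (34 + X)/(18 + X))
(37362 + h(-75))*(6980 - 14233) = (37362 + (34 - 75)/(18 - 75))*(6980 - 14233) = (37362 - 41/(-57))*(-7253) = (37362 - 1/57*(-41))*(-7253) = (37362 + 41/57)*(-7253) = (2129675/57)*(-7253) = -15446532775/57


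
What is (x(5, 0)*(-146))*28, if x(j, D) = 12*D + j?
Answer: -20440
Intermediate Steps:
x(j, D) = j + 12*D
(x(5, 0)*(-146))*28 = ((5 + 12*0)*(-146))*28 = ((5 + 0)*(-146))*28 = (5*(-146))*28 = -730*28 = -20440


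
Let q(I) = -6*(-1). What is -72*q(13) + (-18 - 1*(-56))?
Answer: -394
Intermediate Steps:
q(I) = 6
-72*q(13) + (-18 - 1*(-56)) = -72*6 + (-18 - 1*(-56)) = -432 + (-18 + 56) = -432 + 38 = -394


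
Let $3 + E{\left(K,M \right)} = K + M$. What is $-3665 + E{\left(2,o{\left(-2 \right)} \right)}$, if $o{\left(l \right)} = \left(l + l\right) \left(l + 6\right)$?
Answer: $-3682$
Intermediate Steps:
$o{\left(l \right)} = 2 l \left(6 + l\right)$
$E{\left(K,M \right)} = -3 + K + M$ ($E{\left(K,M \right)} = -3 + \left(K + M\right) = -3 + K + M$)
$-3665 + E{\left(2,o{\left(-2 \right)} \right)} = -3665 + \left(-3 + 2 + 2 \left(-2\right) \left(6 - 2\right)\right) = -3665 + \left(-3 + 2 + 2 \left(-2\right) 4\right) = -3665 - 17 = -3682$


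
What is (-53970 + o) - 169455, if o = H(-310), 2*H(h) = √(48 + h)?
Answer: -223425 + I*√262/2 ≈ -2.2343e+5 + 8.0932*I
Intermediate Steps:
H(h) = √(48 + h)/2
o = I*√262/2 (o = √(48 - 310)/2 = √(-262)/2 = (I*√262)/2 = I*√262/2 ≈ 8.0932*I)
(-53970 + o) - 169455 = (-53970 + I*√262/2) - 169455 = -223425 + I*√262/2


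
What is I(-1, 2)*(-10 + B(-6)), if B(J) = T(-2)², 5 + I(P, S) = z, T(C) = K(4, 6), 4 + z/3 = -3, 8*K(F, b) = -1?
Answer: 8307/32 ≈ 259.59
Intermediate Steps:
K(F, b) = -⅛ (K(F, b) = (⅛)*(-1) = -⅛)
z = -21 (z = -12 + 3*(-3) = -12 - 9 = -21)
T(C) = -⅛
I(P, S) = -26 (I(P, S) = -5 - 21 = -26)
B(J) = 1/64 (B(J) = (-⅛)² = 1/64)
I(-1, 2)*(-10 + B(-6)) = -26*(-10 + 1/64) = -26*(-639/64) = 8307/32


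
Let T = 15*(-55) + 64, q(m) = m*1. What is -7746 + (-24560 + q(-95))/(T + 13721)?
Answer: -20082563/2592 ≈ -7747.9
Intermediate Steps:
q(m) = m
T = -761 (T = -825 + 64 = -761)
-7746 + (-24560 + q(-95))/(T + 13721) = -7746 + (-24560 - 95)/(-761 + 13721) = -7746 - 24655/12960 = -7746 - 24655*1/12960 = -7746 - 4931/2592 = -20082563/2592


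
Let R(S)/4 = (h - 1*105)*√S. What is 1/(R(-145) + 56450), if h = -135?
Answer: 1129/66404690 + 48*I*√145/166011725 ≈ 1.7002e-5 + 3.4817e-6*I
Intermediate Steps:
R(S) = -960*√S (R(S) = 4*((-135 - 1*105)*√S) = 4*((-135 - 105)*√S) = 4*(-240*√S) = -960*√S)
1/(R(-145) + 56450) = 1/(-960*I*√145 + 56450) = 1/(56450 - 960*I*√145)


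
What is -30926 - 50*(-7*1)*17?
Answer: -24976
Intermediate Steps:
-30926 - 50*(-7*1)*17 = -30926 - 50*(-7)*17 = -30926 - (-350)*17 = -30926 - 1*(-5950) = -30926 + 5950 = -24976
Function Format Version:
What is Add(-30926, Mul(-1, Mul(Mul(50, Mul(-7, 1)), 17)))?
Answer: -24976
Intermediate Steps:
Add(-30926, Mul(-1, Mul(Mul(50, Mul(-7, 1)), 17))) = Add(-30926, Mul(-1, Mul(Mul(50, -7), 17))) = Add(-30926, Mul(-1, Mul(-350, 17))) = Add(-30926, Mul(-1, -5950)) = Add(-30926, 5950) = -24976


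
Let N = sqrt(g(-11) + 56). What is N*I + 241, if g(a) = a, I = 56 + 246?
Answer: 241 + 906*sqrt(5) ≈ 2266.9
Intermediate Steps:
I = 302
N = 3*sqrt(5) (N = sqrt(-11 + 56) = sqrt(45) = 3*sqrt(5) ≈ 6.7082)
N*I + 241 = (3*sqrt(5))*302 + 241 = 906*sqrt(5) + 241 = 241 + 906*sqrt(5)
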